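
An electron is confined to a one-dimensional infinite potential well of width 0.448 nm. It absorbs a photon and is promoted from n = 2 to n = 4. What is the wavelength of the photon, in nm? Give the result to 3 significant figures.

λ = 55.1 nm

E_1 = h²/(8m_eL²) = 3.002×10^-19 J, so ΔE = (4² − 2²)E_1 = 3.602×10^-18 J.
λ = hc/ΔE = (6.626×10^-34·2.998×10^8)/3.602×10^-18 = 5.51×10^-8 m = 55.1 nm.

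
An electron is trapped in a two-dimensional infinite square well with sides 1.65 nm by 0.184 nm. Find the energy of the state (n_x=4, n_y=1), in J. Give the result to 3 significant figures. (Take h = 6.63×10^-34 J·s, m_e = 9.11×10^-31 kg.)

For a 2D rectangular well E = (h²/8m_e)·Σ n_i²/L_i² = (6.63×10^-34)²/(8·9.11×10^-31) · [4²/(1.65 nm)² + 1²/(0.184 nm)²].
Evaluating gives E = 2.14×10^-18 J.

E = 2.14×10^-18 J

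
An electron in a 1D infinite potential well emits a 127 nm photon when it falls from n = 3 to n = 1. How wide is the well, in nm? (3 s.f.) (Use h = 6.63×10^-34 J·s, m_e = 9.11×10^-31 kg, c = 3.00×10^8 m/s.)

L = 0.555 nm

The photon carries ΔE = hc/λ = 6.63×10^-34·3.00×10^8/1.27×10^-7 m = 1.566×10^-18 J.
Since ΔE = (3² − 1²)E_1, E_1 = 1.957×10^-19 J, and L = h/√(8m_eE_1) = 5.55×10^-10 m = 0.555 nm.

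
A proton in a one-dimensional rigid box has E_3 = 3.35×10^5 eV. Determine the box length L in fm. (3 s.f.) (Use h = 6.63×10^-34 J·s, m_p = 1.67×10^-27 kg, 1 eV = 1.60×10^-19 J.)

From E_n = n²h²/(8m_pL²), L = n·h/√(8m_pE_n).
E_3 = 3.35×10^5 eV = 5.360×10^-14 J, so L = 3·6.63×10^-34/√(8·1.67×10^-27·5.360×10^-14) = 7.43×10^-14 m = 74.3 fm.

L = 74.3 fm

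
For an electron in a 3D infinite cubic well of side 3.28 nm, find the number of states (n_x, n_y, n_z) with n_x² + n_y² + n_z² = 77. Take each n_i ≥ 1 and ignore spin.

degeneracy = 12

The level has n_x² + n_y² + n_z² = 77. The ordered positive-integer solutions are (2, 3, 8), (2, 8, 3), (3, 2, 8), (3, 8, 2), (4, 5, 6), (4, 6, 5), (5, 4, 6), (5, 6, 4), (6, 4, 5), (6, 5, 4), (8, 2, 3), (8, 3, 2).
That gives 12 states.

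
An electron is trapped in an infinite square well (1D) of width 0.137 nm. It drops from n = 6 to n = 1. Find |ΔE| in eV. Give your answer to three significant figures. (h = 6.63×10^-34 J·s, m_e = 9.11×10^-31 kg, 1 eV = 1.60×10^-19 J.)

E_1 = h²/(8m_eL²) = 3.213×10^-18 J.
|ΔE| = |6² − 1²|·E_1 = 35·3.213×10^-18 J = 1.125×10^-16 J = 703 eV.

|ΔE| = 703 eV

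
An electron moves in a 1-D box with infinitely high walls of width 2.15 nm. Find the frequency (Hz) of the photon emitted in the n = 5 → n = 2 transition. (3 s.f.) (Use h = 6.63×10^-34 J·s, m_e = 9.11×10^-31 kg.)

f = 4.13×10^14 Hz

E_1 = h²/(8m_eL²) = 1.305×10^-20 J and ΔE = (5² − 2²)E_1 = 2.740×10^-19 J.
f = ΔE/h = 2.740×10^-19/6.63×10^-34 = 4.13×10^14 Hz.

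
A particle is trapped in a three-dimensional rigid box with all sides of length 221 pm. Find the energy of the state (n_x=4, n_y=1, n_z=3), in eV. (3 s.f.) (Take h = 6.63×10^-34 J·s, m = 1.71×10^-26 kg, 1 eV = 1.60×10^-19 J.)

For a 3D rectangular well E = (h²/8m)·Σ n_i²/L_i² = (6.63×10^-34)²/(8·1.71×10^-26) · [4²/(221 pm)² + 1²/(221 pm)² + 3²/(221 pm)²].
Evaluating gives E = 1.711×10^-21 J = 0.0107 eV.

E = 0.0107 eV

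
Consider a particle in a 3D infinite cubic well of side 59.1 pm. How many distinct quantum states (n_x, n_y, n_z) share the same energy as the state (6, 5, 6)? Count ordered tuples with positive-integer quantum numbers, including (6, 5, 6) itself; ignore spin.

The level has n_x² + n_y² + n_z² = 97. The ordered positive-integer solutions are (5, 6, 6), (6, 5, 6), (6, 6, 5).
That gives 3 states.

degeneracy = 3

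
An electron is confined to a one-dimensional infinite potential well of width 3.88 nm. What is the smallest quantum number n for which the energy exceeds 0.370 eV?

E_1 = h²/(8m_eL²) = 4.002×10^-21 J = 0.02498 eV.
Need n² > 0.370/0.02498 = 14.81, i.e. n > 3.848.
The smallest integer satisfying this is n = 4.

n = 4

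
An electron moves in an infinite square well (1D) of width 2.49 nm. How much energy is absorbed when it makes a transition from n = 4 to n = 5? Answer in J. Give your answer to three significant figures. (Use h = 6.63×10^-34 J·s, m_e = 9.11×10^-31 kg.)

E_1 = h²/(8m_eL²) = 9.728×10^-21 J.
|ΔE| = |4² − 5²|·E_1 = 9·9.728×10^-21 J = 8.76×10^-20 J.

|ΔE| = 8.76×10^-20 J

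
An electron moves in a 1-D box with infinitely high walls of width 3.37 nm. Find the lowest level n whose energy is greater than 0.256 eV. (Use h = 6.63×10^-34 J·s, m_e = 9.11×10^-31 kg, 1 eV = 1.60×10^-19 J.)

n = 3

E_1 = h²/(8m_eL²) = 5.311×10^-21 J = 0.03319 eV.
Need n² > 0.256/0.03319 = 7.713, i.e. n > 2.777.
The smallest integer satisfying this is n = 3.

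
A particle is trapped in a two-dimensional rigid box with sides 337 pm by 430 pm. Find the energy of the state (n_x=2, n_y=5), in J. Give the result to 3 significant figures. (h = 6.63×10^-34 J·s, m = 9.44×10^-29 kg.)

E = 9.92×10^-20 J

For a 2D rectangular well E = (h²/8m)·Σ n_i²/L_i² = (6.63×10^-34)²/(8·9.44×10^-29) · [2²/(337 pm)² + 5²/(430 pm)²].
Evaluating gives E = 9.92×10^-20 J.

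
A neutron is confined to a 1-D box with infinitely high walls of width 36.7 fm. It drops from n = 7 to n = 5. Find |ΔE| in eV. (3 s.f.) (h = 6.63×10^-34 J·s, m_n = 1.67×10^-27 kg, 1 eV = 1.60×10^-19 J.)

|ΔE| = 3.66×10^6 eV

E_1 = h²/(8m_nL²) = 2.443×10^-14 J.
|ΔE| = |7² − 5²|·E_1 = 24·2.443×10^-14 J = 5.863×10^-13 J = 3.66×10^6 eV.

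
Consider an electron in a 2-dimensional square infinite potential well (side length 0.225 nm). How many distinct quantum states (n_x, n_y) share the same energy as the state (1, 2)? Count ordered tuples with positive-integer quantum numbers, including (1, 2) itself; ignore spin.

degeneracy = 2

The level has n_x² + n_y² = 5. The ordered positive-integer solutions are (1, 2), (2, 1).
That gives 2 states.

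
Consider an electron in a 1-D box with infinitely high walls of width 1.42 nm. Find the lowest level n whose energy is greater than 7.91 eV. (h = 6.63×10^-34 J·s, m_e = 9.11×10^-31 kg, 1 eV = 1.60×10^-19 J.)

E_1 = h²/(8m_eL²) = 2.991×10^-20 J = 0.1869 eV.
Need n² > 7.91/0.1869 = 42.32, i.e. n > 6.505.
The smallest integer satisfying this is n = 7.

n = 7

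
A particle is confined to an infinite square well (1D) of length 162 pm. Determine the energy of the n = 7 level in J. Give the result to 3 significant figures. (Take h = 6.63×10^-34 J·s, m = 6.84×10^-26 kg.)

For an infinite well E_n = n²h²/(8mL²), so E_1 = h²/(8mL²) = (6.63×10^-34)²/(8·6.84×10^-26·(1.62×10^-10 m)²) = 3.061×10^-23 J.
Then E_7 = 7²·E_1 = 49·3.061×10^-23 J = 1.50×10^-21 J.

E_7 = 1.50×10^-21 J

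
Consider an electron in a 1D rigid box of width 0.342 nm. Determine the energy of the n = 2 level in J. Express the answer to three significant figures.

E_2 = 2.06×10^-18 J

For an infinite well E_n = n²h²/(8m_eL²), so E_1 = h²/(8m_eL²) = (6.626×10^-34)²/(8·9.109×10^-31·(3.42×10^-10 m)²) = 5.151×10^-19 J.
Then E_2 = 2²·E_1 = 4·5.151×10^-19 J = 2.06×10^-18 J.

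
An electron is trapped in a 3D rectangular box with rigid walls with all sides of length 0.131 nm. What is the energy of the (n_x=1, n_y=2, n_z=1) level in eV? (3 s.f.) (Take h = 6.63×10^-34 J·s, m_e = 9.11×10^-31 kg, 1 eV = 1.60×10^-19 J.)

For a 3D rectangular well E = (h²/8m_e)·Σ n_i²/L_i² = (6.63×10^-34)²/(8·9.11×10^-31) · [1²/(0.131 nm)² + 2²/(0.131 nm)² + 1²/(0.131 nm)²].
Evaluating gives E = 2.109×10^-17 J = 132 eV.

E = 132 eV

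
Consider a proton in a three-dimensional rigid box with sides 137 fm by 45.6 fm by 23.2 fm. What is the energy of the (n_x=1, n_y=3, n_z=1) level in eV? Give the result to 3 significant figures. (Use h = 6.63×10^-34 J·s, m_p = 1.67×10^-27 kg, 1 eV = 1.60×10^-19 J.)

For a 3D rectangular well E = (h²/8m_p)·Σ n_i²/L_i² = (6.63×10^-34)²/(8·1.67×10^-27) · [1²/(137 fm)² + 3²/(45.6 fm)² + 1²/(23.2 fm)²].
Evaluating gives E = 2.053×10^-13 J = 1.28×10^6 eV.

E = 1.28×10^6 eV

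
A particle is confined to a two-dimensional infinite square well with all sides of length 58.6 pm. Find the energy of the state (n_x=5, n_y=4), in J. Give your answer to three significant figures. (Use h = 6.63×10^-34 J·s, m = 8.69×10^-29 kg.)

For a 2D rectangular well E = (h²/8m)·Σ n_i²/L_i² = (6.63×10^-34)²/(8·8.69×10^-29) · [5²/(58.6 pm)² + 4²/(58.6 pm)²].
Evaluating gives E = 7.55×10^-18 J.

E = 7.55×10^-18 J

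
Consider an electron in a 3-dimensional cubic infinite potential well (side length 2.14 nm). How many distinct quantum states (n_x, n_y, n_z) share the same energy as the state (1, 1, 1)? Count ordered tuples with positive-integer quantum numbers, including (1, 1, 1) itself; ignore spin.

degeneracy = 1

The level has n_x² + n_y² + n_z² = 3. The ordered positive-integer solutions are (1, 1, 1).
That gives 1 state.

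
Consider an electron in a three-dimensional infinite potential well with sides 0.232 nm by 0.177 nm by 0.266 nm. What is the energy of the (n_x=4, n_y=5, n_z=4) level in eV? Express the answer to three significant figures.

For a 3D rectangular well E = (h²/8m_e)·Σ n_i²/L_i² = (6.626×10^-34)²/(8·9.109×10^-31) · [4²/(0.232 nm)² + 5²/(0.177 nm)² + 4²/(0.266 nm)²].
Evaluating gives E = 7.961×10^-17 J = 497 eV.

E = 497 eV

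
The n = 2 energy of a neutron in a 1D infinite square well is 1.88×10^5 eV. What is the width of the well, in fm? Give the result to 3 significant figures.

L = 66.0 fm

From E_n = n²h²/(8m_nL²), L = n·h/√(8m_nE_n).
E_2 = 1.88×10^5 eV = 3.012×10^-14 J, so L = 2·6.626×10^-34/√(8·1.675×10^-27·3.012×10^-14) = 6.60×10^-14 m = 66.0 fm.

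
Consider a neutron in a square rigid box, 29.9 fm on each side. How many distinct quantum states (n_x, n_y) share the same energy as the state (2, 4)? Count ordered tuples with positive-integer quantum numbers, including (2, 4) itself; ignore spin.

degeneracy = 2

The level has n_x² + n_y² = 20. The ordered positive-integer solutions are (2, 4), (4, 2).
That gives 2 states.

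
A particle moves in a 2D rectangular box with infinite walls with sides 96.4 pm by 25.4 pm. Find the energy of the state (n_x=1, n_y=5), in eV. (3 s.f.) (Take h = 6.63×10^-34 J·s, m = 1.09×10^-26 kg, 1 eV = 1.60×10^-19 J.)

For a 2D rectangular well E = (h²/8m)·Σ n_i²/L_i² = (6.63×10^-34)²/(8·1.09×10^-26) · [1²/(96.4 pm)² + 5²/(25.4 pm)²].
Evaluating gives E = 1.959×10^-19 J = 1.22 eV.

E = 1.22 eV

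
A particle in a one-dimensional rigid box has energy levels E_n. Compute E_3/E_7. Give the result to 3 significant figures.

0.184

E_n ∝ n², so E_3/E_7 = 3²/7² = 9/49 = 0.184.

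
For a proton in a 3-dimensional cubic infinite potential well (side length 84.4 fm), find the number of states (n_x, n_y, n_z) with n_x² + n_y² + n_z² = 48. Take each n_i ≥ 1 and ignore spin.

The level has n_x² + n_y² + n_z² = 48. The ordered positive-integer solutions are (4, 4, 4).
That gives 1 state.

degeneracy = 1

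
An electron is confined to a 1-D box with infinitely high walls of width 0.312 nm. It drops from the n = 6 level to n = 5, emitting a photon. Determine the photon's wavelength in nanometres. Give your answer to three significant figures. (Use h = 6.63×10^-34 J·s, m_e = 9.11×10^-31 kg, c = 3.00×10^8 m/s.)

λ = 29.2 nm

E_1 = h²/(8m_eL²) = 6.196×10^-19 J, so ΔE = (6² − 5²)E_1 = 6.816×10^-18 J.
λ = hc/ΔE = (6.63×10^-34·3.00×10^8)/6.816×10^-18 = 2.92×10^-8 m = 29.2 nm.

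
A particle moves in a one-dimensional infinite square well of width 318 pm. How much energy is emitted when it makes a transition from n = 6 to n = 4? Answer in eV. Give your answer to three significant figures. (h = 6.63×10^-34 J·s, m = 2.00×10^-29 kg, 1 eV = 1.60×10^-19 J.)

E_1 = h²/(8mL²) = 2.717×10^-20 J.
|ΔE| = |6² − 4²|·E_1 = 20·2.717×10^-20 J = 5.434×10^-19 J = 3.40 eV.

|ΔE| = 3.40 eV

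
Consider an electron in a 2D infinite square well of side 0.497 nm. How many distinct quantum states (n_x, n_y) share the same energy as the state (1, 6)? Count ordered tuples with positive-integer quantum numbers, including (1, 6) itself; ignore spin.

The level has n_x² + n_y² = 37. The ordered positive-integer solutions are (1, 6), (6, 1).
That gives 2 states.

degeneracy = 2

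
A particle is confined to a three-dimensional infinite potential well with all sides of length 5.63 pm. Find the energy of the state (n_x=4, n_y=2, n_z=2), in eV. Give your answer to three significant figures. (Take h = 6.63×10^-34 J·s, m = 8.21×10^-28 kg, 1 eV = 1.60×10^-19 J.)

E = 317 eV

For a 3D rectangular well E = (h²/8m)·Σ n_i²/L_i² = (6.63×10^-34)²/(8·8.21×10^-28) · [4²/(5.63 pm)² + 2²/(5.63 pm)² + 2²/(5.63 pm)²].
Evaluating gives E = 5.067×10^-17 J = 317 eV.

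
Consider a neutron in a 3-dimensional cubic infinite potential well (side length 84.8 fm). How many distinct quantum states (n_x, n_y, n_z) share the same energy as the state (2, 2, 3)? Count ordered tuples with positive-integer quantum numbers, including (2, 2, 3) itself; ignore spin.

degeneracy = 3

The level has n_x² + n_y² + n_z² = 17. The ordered positive-integer solutions are (2, 2, 3), (2, 3, 2), (3, 2, 2).
That gives 3 states.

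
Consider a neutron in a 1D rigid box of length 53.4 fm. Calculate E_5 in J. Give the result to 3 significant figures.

E_5 = 2.87×10^-13 J

For an infinite well E_n = n²h²/(8m_nL²), so E_1 = h²/(8m_nL²) = (6.626×10^-34)²/(8·1.675×10^-27·(5.34×10^-14 m)²) = 1.149×10^-14 J.
Then E_5 = 5²·E_1 = 25·1.149×10^-14 J = 2.87×10^-13 J.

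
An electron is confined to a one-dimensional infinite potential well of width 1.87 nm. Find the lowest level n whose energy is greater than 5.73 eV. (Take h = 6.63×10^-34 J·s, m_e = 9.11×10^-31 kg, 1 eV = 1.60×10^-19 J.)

E_1 = h²/(8m_eL²) = 1.725×10^-20 J = 0.1078 eV.
Need n² > 5.73/0.1078 = 53.15, i.e. n > 7.290.
The smallest integer satisfying this is n = 8.

n = 8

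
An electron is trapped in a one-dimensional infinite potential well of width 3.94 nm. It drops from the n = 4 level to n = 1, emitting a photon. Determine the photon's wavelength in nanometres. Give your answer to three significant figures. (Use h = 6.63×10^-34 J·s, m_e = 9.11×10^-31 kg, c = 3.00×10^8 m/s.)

λ = 3.41×10^3 nm

E_1 = h²/(8m_eL²) = 3.885×10^-21 J, so ΔE = (4² − 1²)E_1 = 5.827×10^-20 J.
λ = hc/ΔE = (6.63×10^-34·3.00×10^8)/5.827×10^-20 = 3.41×10^-6 m = 3.41×10^3 nm.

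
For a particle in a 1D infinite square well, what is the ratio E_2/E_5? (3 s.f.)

E_n ∝ n², so E_2/E_5 = 2²/5² = 4/25 = 0.160.

0.160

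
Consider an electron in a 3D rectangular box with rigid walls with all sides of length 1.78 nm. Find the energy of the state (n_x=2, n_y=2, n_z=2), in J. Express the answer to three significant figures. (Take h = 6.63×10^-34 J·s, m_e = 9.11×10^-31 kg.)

For a 3D rectangular well E = (h²/8m_e)·Σ n_i²/L_i² = (6.63×10^-34)²/(8·9.11×10^-31) · [2²/(1.78 nm)² + 2²/(1.78 nm)² + 2²/(1.78 nm)²].
Evaluating gives E = 2.28×10^-19 J.

E = 2.28×10^-19 J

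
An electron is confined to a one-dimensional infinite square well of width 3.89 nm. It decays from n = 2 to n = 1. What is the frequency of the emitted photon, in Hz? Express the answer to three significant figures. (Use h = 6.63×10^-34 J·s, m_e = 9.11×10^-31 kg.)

E_1 = h²/(8m_eL²) = 3.986×10^-21 J and ΔE = (2² − 1²)E_1 = 1.196×10^-20 J.
f = ΔE/h = 1.196×10^-20/6.63×10^-34 = 1.80×10^13 Hz.

f = 1.80×10^13 Hz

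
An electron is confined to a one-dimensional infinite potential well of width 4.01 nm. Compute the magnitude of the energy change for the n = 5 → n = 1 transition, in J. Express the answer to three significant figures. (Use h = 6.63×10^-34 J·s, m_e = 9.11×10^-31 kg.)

E_1 = h²/(8m_eL²) = 3.751×10^-21 J.
|ΔE| = |5² − 1²|·E_1 = 24·3.751×10^-21 J = 9.00×10^-20 J.

|ΔE| = 9.00×10^-20 J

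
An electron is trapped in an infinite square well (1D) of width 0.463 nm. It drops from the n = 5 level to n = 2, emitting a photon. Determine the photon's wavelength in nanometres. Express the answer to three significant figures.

λ = 33.7 nm

E_1 = h²/(8m_eL²) = 2.810×10^-19 J, so ΔE = (5² − 2²)E_1 = 5.901×10^-18 J.
λ = hc/ΔE = (6.626×10^-34·2.998×10^8)/5.901×10^-18 = 3.37×10^-8 m = 33.7 nm.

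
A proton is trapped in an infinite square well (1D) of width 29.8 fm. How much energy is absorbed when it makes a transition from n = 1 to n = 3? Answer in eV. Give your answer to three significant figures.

E_1 = h²/(8m_pL²) = 3.694×10^-14 J.
|ΔE| = |1² − 3²|·E_1 = 8·3.694×10^-14 J = 2.955×10^-13 J = 1.84×10^6 eV.

|ΔE| = 1.84×10^6 eV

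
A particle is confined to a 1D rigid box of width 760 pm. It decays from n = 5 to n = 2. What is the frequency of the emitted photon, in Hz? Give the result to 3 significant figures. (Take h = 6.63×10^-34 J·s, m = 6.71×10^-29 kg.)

E_1 = h²/(8mL²) = 1.418×10^-21 J and ΔE = (5² − 2²)E_1 = 2.978×10^-20 J.
f = ΔE/h = 2.978×10^-20/6.63×10^-34 = 4.49×10^13 Hz.

f = 4.49×10^13 Hz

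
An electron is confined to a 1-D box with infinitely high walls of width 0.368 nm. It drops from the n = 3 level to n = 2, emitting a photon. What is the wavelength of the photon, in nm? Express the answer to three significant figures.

E_1 = h²/(8m_eL²) = 4.449×10^-19 J, so ΔE = (3² − 2²)E_1 = 2.224×10^-18 J.
λ = hc/ΔE = (6.626×10^-34·2.998×10^8)/2.224×10^-18 = 8.93×10^-8 m = 89.3 nm.

λ = 89.3 nm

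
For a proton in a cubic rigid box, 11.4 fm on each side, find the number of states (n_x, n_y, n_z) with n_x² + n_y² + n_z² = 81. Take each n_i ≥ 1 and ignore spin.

The level has n_x² + n_y² + n_z² = 81. The ordered positive-integer solutions are (1, 4, 8), (1, 8, 4), (3, 6, 6), (4, 1, 8), (4, 4, 7), (4, 7, 4), (4, 8, 1), (6, 3, 6), (6, 6, 3), (7, 4, 4), (8, 1, 4), (8, 4, 1).
That gives 12 states.

degeneracy = 12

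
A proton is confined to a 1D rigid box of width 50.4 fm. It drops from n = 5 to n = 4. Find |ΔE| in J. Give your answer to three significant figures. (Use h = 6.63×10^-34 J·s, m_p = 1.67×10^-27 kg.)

|ΔE| = 1.17×10^-13 J

E_1 = h²/(8m_pL²) = 1.295×10^-14 J.
|ΔE| = |5² − 4²|·E_1 = 9·1.295×10^-14 J = 1.17×10^-13 J.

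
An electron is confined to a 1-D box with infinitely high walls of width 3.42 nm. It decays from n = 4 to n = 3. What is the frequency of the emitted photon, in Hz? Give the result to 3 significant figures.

f = 5.44×10^13 Hz

E_1 = h²/(8m_eL²) = 5.151×10^-21 J and ΔE = (4² − 3²)E_1 = 3.606×10^-20 J.
f = ΔE/h = 3.606×10^-20/6.626×10^-34 = 5.44×10^13 Hz.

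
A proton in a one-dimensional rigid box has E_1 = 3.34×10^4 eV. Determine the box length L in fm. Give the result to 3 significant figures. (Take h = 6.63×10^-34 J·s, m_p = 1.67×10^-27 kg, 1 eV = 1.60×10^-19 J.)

L = 78.5 fm

From E_n = n²h²/(8m_pL²), L = n·h/√(8m_pE_n).
E_1 = 3.34×10^4 eV = 5.344×10^-15 J, so L = 1·6.63×10^-34/√(8·1.67×10^-27·5.344×10^-15) = 7.85×10^-14 m = 78.5 fm.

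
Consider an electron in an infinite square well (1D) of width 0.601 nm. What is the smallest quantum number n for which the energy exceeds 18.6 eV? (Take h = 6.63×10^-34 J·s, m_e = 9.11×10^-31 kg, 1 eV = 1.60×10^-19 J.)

n = 5

E_1 = h²/(8m_eL²) = 1.670×10^-19 J = 1.044 eV.
Need n² > 18.6/1.044 = 17.82, i.e. n > 4.221.
The smallest integer satisfying this is n = 5.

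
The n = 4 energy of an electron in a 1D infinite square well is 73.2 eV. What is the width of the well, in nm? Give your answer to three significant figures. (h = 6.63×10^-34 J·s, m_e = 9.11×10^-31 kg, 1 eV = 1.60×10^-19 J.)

From E_n = n²h²/(8m_eL²), L = n·h/√(8m_eE_n).
E_4 = 73.2 eV = 1.171×10^-17 J, so L = 4·6.63×10^-34/√(8·9.11×10^-31·1.171×10^-17) = 2.87×10^-10 m = 0.287 nm.

L = 0.287 nm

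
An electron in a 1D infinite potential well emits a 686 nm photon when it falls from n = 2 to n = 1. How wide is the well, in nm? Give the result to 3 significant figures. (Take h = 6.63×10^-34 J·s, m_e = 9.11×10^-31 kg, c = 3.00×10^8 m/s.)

The photon carries ΔE = hc/λ = 6.63×10^-34·3.00×10^8/6.86×10^-7 m = 2.899×10^-19 J.
Since ΔE = (2² − 1²)E_1, E_1 = 9.663×10^-20 J, and L = h/√(8m_eE_1) = 7.90×10^-10 m = 0.790 nm.

L = 0.790 nm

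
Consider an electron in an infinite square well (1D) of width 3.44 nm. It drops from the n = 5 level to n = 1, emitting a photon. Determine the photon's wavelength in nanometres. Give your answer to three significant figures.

E_1 = h²/(8m_eL²) = 5.091×10^-21 J, so ΔE = (5² − 1²)E_1 = 1.222×10^-19 J.
λ = hc/ΔE = (6.626×10^-34·2.998×10^8)/1.222×10^-19 = 1.63×10^-6 m = 1.63×10^3 nm.

λ = 1.63×10^3 nm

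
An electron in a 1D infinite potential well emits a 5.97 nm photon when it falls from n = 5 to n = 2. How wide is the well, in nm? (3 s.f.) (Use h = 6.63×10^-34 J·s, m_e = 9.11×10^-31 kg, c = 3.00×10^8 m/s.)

The photon carries ΔE = hc/λ = 6.63×10^-34·3.00×10^8/5.97×10^-9 m = 3.332×10^-17 J.
Since ΔE = (5² − 2²)E_1, E_1 = 1.587×10^-18 J, and L = h/√(8m_eE_1) = 1.95×10^-10 m = 0.195 nm.

L = 0.195 nm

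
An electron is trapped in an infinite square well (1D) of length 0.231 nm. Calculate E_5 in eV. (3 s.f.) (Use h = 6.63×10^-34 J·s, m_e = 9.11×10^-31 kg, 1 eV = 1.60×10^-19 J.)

E_5 = 177 eV

For an infinite well E_n = n²h²/(8m_eL²), so E_1 = h²/(8m_eL²) = (6.63×10^-34)²/(8·9.11×10^-31·(2.31×10^-10 m)²) = 1.130×10^-18 J.
Then E_5 = 5²·E_1 = 25·1.130×10^-18 J = 2.825×10^-17 J.
Converting, E_5 = 2.825×10^-17 J / (1.60×10^-19 J/eV) = 177 eV.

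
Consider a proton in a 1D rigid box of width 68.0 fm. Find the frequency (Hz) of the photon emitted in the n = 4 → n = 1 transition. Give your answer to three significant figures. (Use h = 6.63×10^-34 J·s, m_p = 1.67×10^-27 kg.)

E_1 = h²/(8m_pL²) = 7.115×10^-15 J and ΔE = (4² − 1²)E_1 = 1.067×10^-13 J.
f = ΔE/h = 1.067×10^-13/6.63×10^-34 = 1.61×10^20 Hz.

f = 1.61×10^20 Hz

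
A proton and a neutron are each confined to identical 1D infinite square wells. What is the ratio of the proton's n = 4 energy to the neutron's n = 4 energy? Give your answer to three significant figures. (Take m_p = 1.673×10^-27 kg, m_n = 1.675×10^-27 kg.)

E_n ∝ 1/m at fixed n and L, so the ratio is m_n/m_p = 1.675×10^-27/1.673×10^-27 = 1.00.

1.00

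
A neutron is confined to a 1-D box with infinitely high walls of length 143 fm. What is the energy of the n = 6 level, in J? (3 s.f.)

For an infinite well E_n = n²h²/(8m_nL²), so E_1 = h²/(8m_nL²) = (6.626×10^-34)²/(8·1.675×10^-27·(1.43×10^-13 m)²) = 1.602×10^-15 J.
Then E_6 = 6²·E_1 = 36·1.602×10^-15 J = 5.77×10^-14 J.

E_6 = 5.77×10^-14 J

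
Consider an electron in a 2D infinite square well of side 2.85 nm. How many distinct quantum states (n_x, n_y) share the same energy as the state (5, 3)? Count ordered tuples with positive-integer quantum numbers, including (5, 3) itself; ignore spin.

degeneracy = 2

The level has n_x² + n_y² = 34. The ordered positive-integer solutions are (3, 5), (5, 3).
That gives 2 states.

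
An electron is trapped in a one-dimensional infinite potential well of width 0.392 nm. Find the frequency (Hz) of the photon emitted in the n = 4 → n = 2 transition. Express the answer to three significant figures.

E_1 = h²/(8m_eL²) = 3.921×10^-19 J and ΔE = (4² − 2²)E_1 = 4.705×10^-18 J.
f = ΔE/h = 4.705×10^-18/6.626×10^-34 = 7.10×10^15 Hz.

f = 7.10×10^15 Hz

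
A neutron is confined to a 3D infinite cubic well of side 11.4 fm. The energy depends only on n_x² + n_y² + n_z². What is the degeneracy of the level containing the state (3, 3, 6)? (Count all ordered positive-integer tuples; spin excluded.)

degeneracy = 12

The level has n_x² + n_y² + n_z² = 54. The ordered positive-integer solutions are (1, 2, 7), (1, 7, 2), (2, 1, 7), (2, 5, 5), (2, 7, 1), (3, 3, 6), (3, 6, 3), (5, 2, 5), (5, 5, 2), (6, 3, 3), (7, 1, 2), (7, 2, 1).
That gives 12 states.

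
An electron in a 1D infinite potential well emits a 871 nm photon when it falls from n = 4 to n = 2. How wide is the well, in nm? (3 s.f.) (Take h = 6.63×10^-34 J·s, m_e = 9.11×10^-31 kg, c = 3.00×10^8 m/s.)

L = 1.78 nm

The photon carries ΔE = hc/λ = 6.63×10^-34·3.00×10^8/8.71×10^-7 m = 2.284×10^-19 J.
Since ΔE = (4² − 2²)E_1, E_1 = 1.903×10^-20 J, and L = h/√(8m_eE_1) = 1.78×10^-9 m = 1.78 nm.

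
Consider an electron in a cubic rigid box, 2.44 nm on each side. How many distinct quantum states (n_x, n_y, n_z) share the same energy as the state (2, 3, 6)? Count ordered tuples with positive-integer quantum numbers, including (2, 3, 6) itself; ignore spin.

degeneracy = 6

The level has n_x² + n_y² + n_z² = 49. The ordered positive-integer solutions are (2, 3, 6), (2, 6, 3), (3, 2, 6), (3, 6, 2), (6, 2, 3), (6, 3, 2).
That gives 6 states.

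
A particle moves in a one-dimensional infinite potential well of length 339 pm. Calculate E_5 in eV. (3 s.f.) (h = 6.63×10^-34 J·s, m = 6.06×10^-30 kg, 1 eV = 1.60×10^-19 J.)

For an infinite well E_n = n²h²/(8mL²), so E_1 = h²/(8mL²) = (6.63×10^-34)²/(8·6.06×10^-30·(3.39×10^-10 m)²) = 7.890×10^-20 J.
Then E_5 = 5²·E_1 = 25·7.890×10^-20 J = 1.972×10^-18 J.
Converting, E_5 = 1.972×10^-18 J / (1.60×10^-19 J/eV) = 12.3 eV.

E_5 = 12.3 eV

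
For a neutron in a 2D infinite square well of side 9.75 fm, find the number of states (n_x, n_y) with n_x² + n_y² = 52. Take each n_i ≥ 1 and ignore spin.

degeneracy = 2

The level has n_x² + n_y² = 52. The ordered positive-integer solutions are (4, 6), (6, 4).
That gives 2 states.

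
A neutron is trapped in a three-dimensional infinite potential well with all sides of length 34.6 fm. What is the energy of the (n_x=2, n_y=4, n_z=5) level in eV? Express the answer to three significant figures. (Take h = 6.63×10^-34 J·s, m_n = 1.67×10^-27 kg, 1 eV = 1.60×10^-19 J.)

For a 3D rectangular well E = (h²/8m_n)·Σ n_i²/L_i² = (6.63×10^-34)²/(8·1.67×10^-27) · [2²/(34.6 fm)² + 4²/(34.6 fm)² + 5²/(34.6 fm)²].
Evaluating gives E = 1.237×10^-12 J = 7.73×10^6 eV.

E = 7.73×10^6 eV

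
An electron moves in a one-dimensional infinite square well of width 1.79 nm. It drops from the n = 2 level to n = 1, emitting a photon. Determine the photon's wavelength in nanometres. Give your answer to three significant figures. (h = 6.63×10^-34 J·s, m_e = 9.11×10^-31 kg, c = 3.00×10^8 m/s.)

E_1 = h²/(8m_eL²) = 1.882×10^-20 J, so ΔE = (2² − 1²)E_1 = 5.646×10^-20 J.
λ = hc/ΔE = (6.63×10^-34·3.00×10^8)/5.646×10^-20 = 3.52×10^-6 m = 3.52×10^3 nm.

λ = 3.52×10^3 nm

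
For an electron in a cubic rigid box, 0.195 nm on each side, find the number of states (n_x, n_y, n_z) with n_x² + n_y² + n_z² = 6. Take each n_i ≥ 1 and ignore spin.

The level has n_x² + n_y² + n_z² = 6. The ordered positive-integer solutions are (1, 1, 2), (1, 2, 1), (2, 1, 1).
That gives 3 states.

degeneracy = 3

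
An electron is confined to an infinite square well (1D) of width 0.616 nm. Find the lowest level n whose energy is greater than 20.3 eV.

n = 5

E_1 = h²/(8m_eL²) = 1.588×10^-19 J = 0.9913 eV.
Need n² > 20.3/0.9913 = 20.48, i.e. n > 4.525.
The smallest integer satisfying this is n = 5.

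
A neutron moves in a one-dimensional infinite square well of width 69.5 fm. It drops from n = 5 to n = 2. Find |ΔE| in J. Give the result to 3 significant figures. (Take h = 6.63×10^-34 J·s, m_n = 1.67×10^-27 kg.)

E_1 = h²/(8m_nL²) = 6.812×10^-15 J.
|ΔE| = |5² − 2²|·E_1 = 21·6.812×10^-15 J = 1.43×10^-13 J.

|ΔE| = 1.43×10^-13 J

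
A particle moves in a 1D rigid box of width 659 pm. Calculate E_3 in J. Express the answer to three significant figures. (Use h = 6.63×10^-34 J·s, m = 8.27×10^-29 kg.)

For an infinite well E_n = n²h²/(8mL²), so E_1 = h²/(8mL²) = (6.63×10^-34)²/(8·8.27×10^-29·(6.59×10^-10 m)²) = 1.530×10^-21 J.
Then E_3 = 3²·E_1 = 9·1.530×10^-21 J = 1.38×10^-20 J.

E_3 = 1.38×10^-20 J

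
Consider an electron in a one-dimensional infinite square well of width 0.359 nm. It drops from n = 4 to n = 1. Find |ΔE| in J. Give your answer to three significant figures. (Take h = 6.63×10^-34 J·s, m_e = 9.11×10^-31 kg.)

E_1 = h²/(8m_eL²) = 4.680×10^-19 J.
|ΔE| = |4² − 1²|·E_1 = 15·4.680×10^-19 J = 7.02×10^-18 J.

|ΔE| = 7.02×10^-18 J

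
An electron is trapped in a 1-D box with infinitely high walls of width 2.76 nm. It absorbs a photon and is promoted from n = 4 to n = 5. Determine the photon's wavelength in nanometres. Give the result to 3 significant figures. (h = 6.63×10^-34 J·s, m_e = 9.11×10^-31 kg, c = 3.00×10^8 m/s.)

E_1 = h²/(8m_eL²) = 7.918×10^-21 J, so ΔE = (5² − 4²)E_1 = 7.126×10^-20 J.
λ = hc/ΔE = (6.63×10^-34·3.00×10^8)/7.126×10^-20 = 2.79×10^-6 m = 2.79×10^3 nm.

λ = 2.79×10^3 nm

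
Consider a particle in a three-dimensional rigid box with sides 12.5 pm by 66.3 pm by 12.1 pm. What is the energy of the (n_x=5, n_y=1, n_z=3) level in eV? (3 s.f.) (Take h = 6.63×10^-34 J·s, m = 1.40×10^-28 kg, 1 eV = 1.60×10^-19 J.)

For a 3D rectangular well E = (h²/8m)·Σ n_i²/L_i² = (6.63×10^-34)²/(8·1.40×10^-28) · [5²/(12.5 pm)² + 1²/(66.3 pm)² + 3²/(12.1 pm)²].
Evaluating gives E = 8.701×10^-17 J = 544 eV.

E = 544 eV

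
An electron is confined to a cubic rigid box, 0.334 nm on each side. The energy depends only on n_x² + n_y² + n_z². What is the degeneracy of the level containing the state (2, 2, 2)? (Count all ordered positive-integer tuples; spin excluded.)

degeneracy = 1

The level has n_x² + n_y² + n_z² = 12. The ordered positive-integer solutions are (2, 2, 2).
That gives 1 state.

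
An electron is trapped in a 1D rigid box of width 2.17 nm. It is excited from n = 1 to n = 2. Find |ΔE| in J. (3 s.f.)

E_1 = h²/(8m_eL²) = 1.279×10^-20 J.
|ΔE| = |1² − 2²|·E_1 = 3·1.279×10^-20 J = 3.84×10^-20 J.

|ΔE| = 3.84×10^-20 J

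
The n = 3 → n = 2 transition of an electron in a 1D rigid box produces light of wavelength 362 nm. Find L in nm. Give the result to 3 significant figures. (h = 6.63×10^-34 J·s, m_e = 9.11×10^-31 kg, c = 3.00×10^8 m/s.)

The photon carries ΔE = hc/λ = 6.63×10^-34·3.00×10^8/3.62×10^-7 m = 5.494×10^-19 J.
Since ΔE = (3² − 2²)E_1, E_1 = 1.099×10^-19 J, and L = h/√(8m_eE_1) = 7.41×10^-10 m = 0.741 nm.

L = 0.741 nm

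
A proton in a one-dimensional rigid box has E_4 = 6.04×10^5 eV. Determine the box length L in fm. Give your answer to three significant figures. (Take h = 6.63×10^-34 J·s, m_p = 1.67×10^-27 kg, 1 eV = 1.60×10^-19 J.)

L = 73.8 fm

From E_n = n²h²/(8m_pL²), L = n·h/√(8m_pE_n).
E_4 = 6.04×10^5 eV = 9.664×10^-14 J, so L = 4·6.63×10^-34/√(8·1.67×10^-27·9.664×10^-14) = 7.38×10^-14 m = 73.8 fm.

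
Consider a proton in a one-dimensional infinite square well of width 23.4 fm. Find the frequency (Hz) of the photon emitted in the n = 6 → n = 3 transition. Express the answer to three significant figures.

f = 2.44×10^21 Hz

E_1 = h²/(8m_pL²) = 5.991×10^-14 J and ΔE = (6² − 3²)E_1 = 1.618×10^-12 J.
f = ΔE/h = 1.618×10^-12/6.626×10^-34 = 2.44×10^21 Hz.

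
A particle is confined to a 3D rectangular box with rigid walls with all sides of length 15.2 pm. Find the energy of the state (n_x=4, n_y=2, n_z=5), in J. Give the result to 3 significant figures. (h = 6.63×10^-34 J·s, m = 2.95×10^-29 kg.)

E = 3.63×10^-16 J

For a 3D rectangular well E = (h²/8m)·Σ n_i²/L_i² = (6.63×10^-34)²/(8·2.95×10^-29) · [4²/(15.2 pm)² + 2²/(15.2 pm)² + 5²/(15.2 pm)²].
Evaluating gives E = 3.63×10^-16 J.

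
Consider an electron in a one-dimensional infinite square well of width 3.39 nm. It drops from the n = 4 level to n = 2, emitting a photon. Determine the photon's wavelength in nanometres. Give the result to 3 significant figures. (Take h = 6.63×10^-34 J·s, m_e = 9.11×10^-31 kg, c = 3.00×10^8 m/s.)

E_1 = h²/(8m_eL²) = 5.248×10^-21 J, so ΔE = (4² − 2²)E_1 = 6.298×10^-20 J.
λ = hc/ΔE = (6.63×10^-34·3.00×10^8)/6.298×10^-20 = 3.16×10^-6 m = 3.16×10^3 nm.

λ = 3.16×10^3 nm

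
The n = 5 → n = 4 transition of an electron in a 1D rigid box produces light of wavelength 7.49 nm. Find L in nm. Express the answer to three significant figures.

L = 0.143 nm

The photon carries ΔE = hc/λ = 6.626×10^-34·2.998×10^8/7.49×10^-9 m = 2.652×10^-17 J.
Since ΔE = (5² − 4²)E_1, E_1 = 2.947×10^-18 J, and L = h/√(8m_eE_1) = 1.43×10^-10 m = 0.143 nm.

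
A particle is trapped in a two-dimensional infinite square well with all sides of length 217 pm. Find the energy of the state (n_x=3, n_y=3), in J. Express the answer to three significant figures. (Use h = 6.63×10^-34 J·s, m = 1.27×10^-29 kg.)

E = 1.65×10^-18 J

For a 2D rectangular well E = (h²/8m)·Σ n_i²/L_i² = (6.63×10^-34)²/(8·1.27×10^-29) · [3²/(217 pm)² + 3²/(217 pm)²].
Evaluating gives E = 1.65×10^-18 J.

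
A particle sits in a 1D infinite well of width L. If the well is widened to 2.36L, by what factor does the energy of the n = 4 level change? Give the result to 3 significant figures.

0.180

E_n ∝ 1/L², so the energy scales by 1/2.36² = 0.180.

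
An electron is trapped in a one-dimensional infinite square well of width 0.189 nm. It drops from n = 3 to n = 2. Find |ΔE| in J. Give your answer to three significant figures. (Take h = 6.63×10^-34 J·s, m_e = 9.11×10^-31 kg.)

|ΔE| = 8.44×10^-18 J

E_1 = h²/(8m_eL²) = 1.688×10^-18 J.
|ΔE| = |3² − 2²|·E_1 = 5·1.688×10^-18 J = 8.44×10^-18 J.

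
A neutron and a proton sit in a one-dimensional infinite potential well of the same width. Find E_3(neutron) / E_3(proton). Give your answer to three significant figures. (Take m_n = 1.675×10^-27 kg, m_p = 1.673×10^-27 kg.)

E_n ∝ 1/m at fixed n and L, so the ratio is m_p/m_n = 1.673×10^-27/1.675×10^-27 = 0.999.

0.999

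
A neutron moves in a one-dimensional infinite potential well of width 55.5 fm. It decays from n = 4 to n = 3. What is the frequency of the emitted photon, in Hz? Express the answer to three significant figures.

E_1 = h²/(8m_nL²) = 1.064×10^-14 J and ΔE = (4² − 3²)E_1 = 7.448×10^-14 J.
f = ΔE/h = 7.448×10^-14/6.626×10^-34 = 1.12×10^20 Hz.

f = 1.12×10^20 Hz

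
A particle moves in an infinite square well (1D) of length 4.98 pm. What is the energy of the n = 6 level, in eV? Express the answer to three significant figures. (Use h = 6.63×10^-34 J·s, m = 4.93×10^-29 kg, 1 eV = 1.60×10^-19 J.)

For an infinite well E_n = n²h²/(8mL²), so E_1 = h²/(8mL²) = (6.63×10^-34)²/(8·4.93×10^-29·(4.98×10^-12 m)²) = 4.494×10^-17 J.
Then E_6 = 6²·E_1 = 36·4.494×10^-17 J = 1.618×10^-15 J.
Converting, E_6 = 1.618×10^-15 J / (1.60×10^-19 J/eV) = 1.01×10^4 eV.

E_6 = 1.01×10^4 eV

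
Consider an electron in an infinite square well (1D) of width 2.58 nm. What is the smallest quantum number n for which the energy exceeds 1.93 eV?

n = 6

E_1 = h²/(8m_eL²) = 9.051×10^-21 J = 0.05650 eV.
Need n² > 1.93/0.05650 = 34.16, i.e. n > 5.845.
The smallest integer satisfying this is n = 6.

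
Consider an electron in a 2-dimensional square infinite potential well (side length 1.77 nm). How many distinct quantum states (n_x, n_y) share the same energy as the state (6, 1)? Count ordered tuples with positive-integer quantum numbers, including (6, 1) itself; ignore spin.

degeneracy = 2

The level has n_x² + n_y² = 37. The ordered positive-integer solutions are (1, 6), (6, 1).
That gives 2 states.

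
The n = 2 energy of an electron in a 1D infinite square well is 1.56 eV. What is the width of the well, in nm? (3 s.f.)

L = 0.982 nm

From E_n = n²h²/(8m_eL²), L = n·h/√(8m_eE_n).
E_2 = 1.56 eV = 2.499×10^-19 J, so L = 2·6.626×10^-34/√(8·9.109×10^-31·2.499×10^-19) = 9.82×10^-10 m = 0.982 nm.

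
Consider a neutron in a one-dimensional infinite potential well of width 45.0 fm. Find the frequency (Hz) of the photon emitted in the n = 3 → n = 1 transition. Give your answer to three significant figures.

E_1 = h²/(8m_nL²) = 1.618×10^-14 J and ΔE = (3² − 1²)E_1 = 1.294×10^-13 J.
f = ΔE/h = 1.294×10^-13/6.626×10^-34 = 1.95×10^20 Hz.

f = 1.95×10^20 Hz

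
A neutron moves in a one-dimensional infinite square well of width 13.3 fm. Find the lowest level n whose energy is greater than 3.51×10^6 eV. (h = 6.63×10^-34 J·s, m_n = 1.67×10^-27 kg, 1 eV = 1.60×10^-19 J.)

n = 2

E_1 = h²/(8m_nL²) = 1.860×10^-13 J = 1.162×10^6 eV.
Need n² > 3.51×10^6/1.162×10^6 = 3.021, i.e. n > 1.738.
The smallest integer satisfying this is n = 2.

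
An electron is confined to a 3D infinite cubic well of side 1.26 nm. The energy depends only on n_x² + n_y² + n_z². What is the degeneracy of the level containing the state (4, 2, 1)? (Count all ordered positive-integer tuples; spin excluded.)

degeneracy = 6

The level has n_x² + n_y² + n_z² = 21. The ordered positive-integer solutions are (1, 2, 4), (1, 4, 2), (2, 1, 4), (2, 4, 1), (4, 1, 2), (4, 2, 1).
That gives 6 states.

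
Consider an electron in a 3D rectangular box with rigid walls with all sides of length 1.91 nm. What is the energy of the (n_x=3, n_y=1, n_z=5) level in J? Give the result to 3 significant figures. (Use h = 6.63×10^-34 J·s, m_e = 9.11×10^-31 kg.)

E = 5.79×10^-19 J

For a 3D rectangular well E = (h²/8m_e)·Σ n_i²/L_i² = (6.63×10^-34)²/(8·9.11×10^-31) · [3²/(1.91 nm)² + 1²/(1.91 nm)² + 5²/(1.91 nm)²].
Evaluating gives E = 5.79×10^-19 J.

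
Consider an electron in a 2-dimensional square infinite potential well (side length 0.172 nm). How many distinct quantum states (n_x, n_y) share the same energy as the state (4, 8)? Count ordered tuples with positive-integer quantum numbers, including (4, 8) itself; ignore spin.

The level has n_x² + n_y² = 80. The ordered positive-integer solutions are (4, 8), (8, 4).
That gives 2 states.

degeneracy = 2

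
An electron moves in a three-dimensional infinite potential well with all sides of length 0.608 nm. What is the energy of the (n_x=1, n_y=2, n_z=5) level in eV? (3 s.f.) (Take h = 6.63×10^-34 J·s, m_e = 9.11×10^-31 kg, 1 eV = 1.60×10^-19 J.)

E = 30.6 eV

For a 3D rectangular well E = (h²/8m_e)·Σ n_i²/L_i² = (6.63×10^-34)²/(8·9.11×10^-31) · [1²/(0.608 nm)² + 2²/(0.608 nm)² + 5²/(0.608 nm)²].
Evaluating gives E = 4.895×10^-18 J = 30.6 eV.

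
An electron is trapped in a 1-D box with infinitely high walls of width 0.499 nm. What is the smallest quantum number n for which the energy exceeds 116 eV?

n = 9

E_1 = h²/(8m_eL²) = 2.420×10^-19 J = 1.511 eV.
Need n² > 116/1.511 = 76.77, i.e. n > 8.762.
The smallest integer satisfying this is n = 9.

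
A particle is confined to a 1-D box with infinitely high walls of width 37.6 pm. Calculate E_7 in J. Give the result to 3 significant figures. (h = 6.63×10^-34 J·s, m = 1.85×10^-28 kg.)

For an infinite well E_n = n²h²/(8mL²), so E_1 = h²/(8mL²) = (6.63×10^-34)²/(8·1.85×10^-28·(3.76×10^-11 m)²) = 2.101×10^-19 J.
Then E_7 = 7²·E_1 = 49·2.101×10^-19 J = 1.03×10^-17 J.

E_7 = 1.03×10^-17 J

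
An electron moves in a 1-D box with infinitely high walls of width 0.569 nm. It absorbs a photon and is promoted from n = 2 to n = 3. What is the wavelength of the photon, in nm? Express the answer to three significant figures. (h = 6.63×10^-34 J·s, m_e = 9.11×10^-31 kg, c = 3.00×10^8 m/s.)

λ = 214 nm

E_1 = h²/(8m_eL²) = 1.863×10^-19 J, so ΔE = (3² − 2²)E_1 = 9.315×10^-19 J.
λ = hc/ΔE = (6.63×10^-34·3.00×10^8)/9.315×10^-19 = 2.14×10^-7 m = 214 nm.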